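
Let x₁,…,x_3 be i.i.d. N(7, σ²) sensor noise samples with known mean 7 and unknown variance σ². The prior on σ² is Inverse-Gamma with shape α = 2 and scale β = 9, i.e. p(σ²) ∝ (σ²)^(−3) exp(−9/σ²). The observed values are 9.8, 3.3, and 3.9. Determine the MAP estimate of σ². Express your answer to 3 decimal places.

Sum of squared deviations about the known mean: SS = (9.8−7)² + (3.3−7)² + (3.9−7)² = 31.14.
The Normal likelihood contributes (σ²)^(−n/2) exp(−SS/(2σ²)), so the posterior is Inverse-Gamma(α + n/2, β + SS/2) = Inverse-Gamma(3.5, 24.57).
The mode of Inverse-Gamma(a, b) is b/(a+1) = 24.57/4.5 ≈ 5.460.

σ̂²_MAP = 5.460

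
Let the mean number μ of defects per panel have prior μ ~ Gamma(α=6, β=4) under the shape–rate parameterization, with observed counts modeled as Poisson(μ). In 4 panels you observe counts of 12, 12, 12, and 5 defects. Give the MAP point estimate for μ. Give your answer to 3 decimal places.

μ̂_MAP = 5.750

Σxᵢ = 12+12+12+5 = 41, with n = 4.
Posterior ∝ μ^5e^(−4μ) · μ^41e^(−4μ) = μ^46e^(−8μ), i.e. Gamma(shape=47, rate=8).
The mode of a Gamma(a, b) with a ≥ 1 (shape–rate) is (a−1)/b = 46/8 ≈ 5.750.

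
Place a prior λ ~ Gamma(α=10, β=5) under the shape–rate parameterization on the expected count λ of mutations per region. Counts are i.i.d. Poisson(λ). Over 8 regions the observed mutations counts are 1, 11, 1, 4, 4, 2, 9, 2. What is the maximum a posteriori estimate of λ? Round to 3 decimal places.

Σxᵢ = 1+11+1+4+4+2+9+2 = 34, with n = 8.
Posterior ∝ λ^9e^(−5λ) · λ^34e^(−8λ) = λ^43e^(−13λ), i.e. Gamma(shape=44, rate=13).
The mode of a Gamma(a, b) with a ≥ 1 (shape–rate) is (a−1)/b = 43/13 ≈ 3.308.

λ̂_MAP = 3.308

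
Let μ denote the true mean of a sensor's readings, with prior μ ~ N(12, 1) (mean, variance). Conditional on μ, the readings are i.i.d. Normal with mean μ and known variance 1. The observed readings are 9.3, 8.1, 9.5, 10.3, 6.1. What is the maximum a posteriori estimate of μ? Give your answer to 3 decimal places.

n = 5; x̄ = (9.3 + 8.1 + 9.5 + 10.3 + 6.1)/5 = 43.3/5 = 8.66.
For a Normal prior and Normal likelihood with known variance, the posterior is Normal; its mode equals its mean, the precision-weighted average.
Prior precision 1/σ₀² = 1/1 = 1; data precision n/σ² = 5/1 = 5.
μ̂ = (1·12 + 5·8.66) / (1 + 5) = 55.3/6 = 553/60 ≈ 9.217.

μ̂_MAP = 9.217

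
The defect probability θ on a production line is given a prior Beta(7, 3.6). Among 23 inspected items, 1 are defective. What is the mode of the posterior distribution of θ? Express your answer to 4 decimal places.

θ̂_MAP = 0.2215

Prior: Beta(7, 3.6).
Data: 1 success in 23 trials. The binomial likelihood contributes θ(1−θ)^22, so the posterior is Beta(7+1, 3.6+22) = Beta(8, 25.6).
For Beta(a, b) with a, b > 1 the mode is (a−1)/(a+b−2) = 7/31.6 ≈ 0.2215.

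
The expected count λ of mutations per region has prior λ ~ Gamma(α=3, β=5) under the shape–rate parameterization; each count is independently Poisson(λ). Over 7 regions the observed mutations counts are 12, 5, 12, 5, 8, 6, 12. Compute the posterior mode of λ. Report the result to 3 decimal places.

λ̂_MAP = 5.167

Σxᵢ = 12+5+12+5+8+6+12 = 60, with n = 7.
Posterior ∝ λ^2e^(−5λ) · λ^60e^(−7λ) = λ^62e^(−12λ), i.e. Gamma(shape=63, rate=12).
The mode of a Gamma(a, b) with a ≥ 1 (shape–rate) is (a−1)/b = 62/12 ≈ 5.167.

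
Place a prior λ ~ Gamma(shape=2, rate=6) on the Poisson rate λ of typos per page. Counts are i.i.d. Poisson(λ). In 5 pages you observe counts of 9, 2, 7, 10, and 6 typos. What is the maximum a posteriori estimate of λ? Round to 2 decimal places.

λ̂_MAP = 3.18

Σxᵢ = 9+2+7+10+6 = 34, with n = 5.
Posterior ∝ λe^(−6λ) · λ^34e^(−5λ) = λ^35e^(−11λ), i.e. Gamma(shape=36, rate=11).
The mode of a Gamma(a, b) with a ≥ 1 (shape–rate) is (a−1)/b = 35/11 ≈ 3.18.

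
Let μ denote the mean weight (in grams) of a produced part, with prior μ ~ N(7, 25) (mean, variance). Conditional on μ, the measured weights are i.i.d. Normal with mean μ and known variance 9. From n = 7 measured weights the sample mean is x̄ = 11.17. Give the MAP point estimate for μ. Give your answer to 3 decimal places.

μ̂_MAP = 10.966

n = 7, x̄ = 11.17.
For a Normal prior and Normal likelihood with known variance, the posterior is Normal; its mode equals its mean, the precision-weighted average.
Prior precision 1/σ₀² = 1/25 = 0.04; data precision n/σ² = 7/9.
μ̂ = (0.04·7 + (7/9)·11.17) / (0.04 + 7/9) = (8071/900)/(184/225) = 8071/736 ≈ 10.966.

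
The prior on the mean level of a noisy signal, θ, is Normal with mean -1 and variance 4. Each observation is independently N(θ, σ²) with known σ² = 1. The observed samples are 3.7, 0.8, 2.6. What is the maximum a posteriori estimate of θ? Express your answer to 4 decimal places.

θ̂_MAP = 2.1077

n = 3; x̄ = (3.7 + 0.8 + 2.6)/3 = 7.1/3 = 71/30 ≈ 2.3667.
For a Normal prior and Normal likelihood with known variance, the posterior is Normal; its mode equals its mean, the precision-weighted average.
Prior precision 1/σ₀² = 1/4 = 0.25; data precision n/σ² = 3/1 = 3.
θ̂ = (0.25·(-1) + 3·(71/30)) / (0.25 + 3) = 6.85/3.25 = 137/65 ≈ 2.1077.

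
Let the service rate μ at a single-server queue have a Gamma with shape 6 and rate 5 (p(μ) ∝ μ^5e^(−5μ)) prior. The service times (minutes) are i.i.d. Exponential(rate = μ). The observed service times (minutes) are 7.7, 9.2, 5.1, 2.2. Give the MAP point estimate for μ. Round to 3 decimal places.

The Exponential(rate=μ) likelihood is ∝ μ^n e^(−μΣtᵢ). Here n = 4 and Σtᵢ = 7.7 + 9.2 + 5.1 + 2.2 = 24.2.
Posterior ∝ μ^5e^(−5μ) · μ^4e^(−24.2μ) = μ^9e^(−29.2μ), i.e. Gamma(10, 29.2).
Mode = (a−1)/b = 9/29.2 ≈ 0.308.

μ̂_MAP = 0.308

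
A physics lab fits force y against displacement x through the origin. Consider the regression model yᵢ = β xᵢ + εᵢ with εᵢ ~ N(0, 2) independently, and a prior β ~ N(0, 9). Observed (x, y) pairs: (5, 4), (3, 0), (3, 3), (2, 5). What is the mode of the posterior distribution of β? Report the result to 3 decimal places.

β̂_MAP = 0.826

log p(β | y) = −Σ(yᵢ − βxᵢ)²/(2·2) − β²/(2·9) + const.
Setting the derivative to zero: Σxᵢ(yᵢ − βxᵢ)/2 − β/9 = 0, so β = Σxᵢyᵢ / (Σxᵢ² + σ²/τ²).
Σxᵢyᵢ = 5·4 + 3·0 + 3·3 + 2·5 = 39; Σxᵢ² = 47; σ²/τ² = 2/9.
β̂_MAP = 39 / (47 + 2/9) = 39/(425/9) = 351/425 ≈ 0.826.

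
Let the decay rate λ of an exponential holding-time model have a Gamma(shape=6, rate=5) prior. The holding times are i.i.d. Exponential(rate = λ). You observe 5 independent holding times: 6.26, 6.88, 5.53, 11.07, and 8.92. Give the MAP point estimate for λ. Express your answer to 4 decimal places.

λ̂_MAP = 0.2290

The Exponential(rate=λ) likelihood is ∝ λ^n e^(−λΣtᵢ). Here n = 5 and Σtᵢ = 6.26 + 6.88 + 5.53 + 11.07 + 8.92 = 38.66.
Posterior ∝ λ^5e^(−5λ) · λ^5e^(−38.66λ) = λ^10e^(−43.66λ), i.e. Gamma(11, 43.66).
Mode = (a−1)/b = 10/43.66 ≈ 0.2290.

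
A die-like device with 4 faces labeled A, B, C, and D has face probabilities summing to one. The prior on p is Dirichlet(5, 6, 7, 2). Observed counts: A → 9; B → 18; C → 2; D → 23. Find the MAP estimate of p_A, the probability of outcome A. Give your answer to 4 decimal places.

The posterior is Dirichlet(αᵢ + nᵢ) = Dirichlet(14, 24, 9, 25).
For a Dirichlet(a₁,…,a_K) with all aᵢ > 1, the mode has j-th component (aⱼ − 1)/(Σaᵢ − K).
Here Σaᵢ = 72 and K = 4, so p_A = (14 − 1)/(72 − 4) = 13/68 ≈ 0.1912.

MAP estimate of p_A = 0.1912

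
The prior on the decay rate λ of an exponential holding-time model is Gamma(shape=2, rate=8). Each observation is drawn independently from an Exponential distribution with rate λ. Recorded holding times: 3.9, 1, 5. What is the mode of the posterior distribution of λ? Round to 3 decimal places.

λ̂_MAP = 0.223

The Exponential(rate=λ) likelihood is ∝ λ^n e^(−λΣtᵢ). Here n = 3 and Σtᵢ = 3.9 + 1 + 5 = 9.9.
Posterior ∝ λe^(−8λ) · λ^3e^(−9.9λ) = λ^4e^(−17.9λ), i.e. Gamma(5, 17.9).
Mode = (a−1)/b = 4/17.9 ≈ 0.223.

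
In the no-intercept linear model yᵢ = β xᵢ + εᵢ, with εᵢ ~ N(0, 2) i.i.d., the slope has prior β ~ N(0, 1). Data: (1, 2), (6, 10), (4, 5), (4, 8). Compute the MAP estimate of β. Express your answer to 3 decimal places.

log p(β | y) = −Σ(yᵢ − βxᵢ)²/(2·2) − β²/(2·1) + const.
Setting the derivative to zero: Σxᵢ(yᵢ − βxᵢ)/2 − β/1 = 0, so β = Σxᵢyᵢ / (Σxᵢ² + σ²/τ²).
Σxᵢyᵢ = 1·2 + 6·10 + 4·5 + 4·8 = 114; Σxᵢ² = 69; σ²/τ² = 2.
β̂_MAP = 114 / (69 + 2) = 114/71 ≈ 1.606.

β̂_MAP = 1.606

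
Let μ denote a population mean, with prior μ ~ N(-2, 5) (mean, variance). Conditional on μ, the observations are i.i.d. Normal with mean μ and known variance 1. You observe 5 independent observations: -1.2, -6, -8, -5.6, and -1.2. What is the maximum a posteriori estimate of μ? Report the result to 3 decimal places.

n = 5; x̄ = ((-1.2) + (-6) + (-8) + (-5.6) + (-1.2))/5 = -22/5 = -4.4.
For a Normal prior and Normal likelihood with known variance, the posterior is Normal; its mode equals its mean, the precision-weighted average.
Prior precision 1/σ₀² = 1/5 = 0.2; data precision n/σ² = 5/1 = 5.
μ̂ = (0.2·(-2) + 5·(-4.4)) / (0.2 + 5) = (-22.4)/5.2 = -56/13 ≈ -4.308.

μ̂_MAP = -4.308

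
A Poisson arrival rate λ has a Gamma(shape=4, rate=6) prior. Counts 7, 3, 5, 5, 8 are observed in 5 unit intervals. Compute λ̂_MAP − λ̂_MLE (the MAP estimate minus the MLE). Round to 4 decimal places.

MAP − MLE = -2.7818

Σxᵢ = 28. Posterior is Gamma(32, 11); MAP = (32−1)/11 = 31/11 ≈ 2.81818.
MLE = x̄ = 28/5 ≈ 5.60000.
Difference = 31/11 − 28/5 = -153/55 ≈ -2.7818.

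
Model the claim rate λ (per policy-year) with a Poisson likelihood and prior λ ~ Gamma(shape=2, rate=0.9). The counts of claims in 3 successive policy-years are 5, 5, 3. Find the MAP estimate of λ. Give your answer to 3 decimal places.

Σxᵢ = 5+5+3 = 13, with n = 3.
Posterior ∝ λe^(−0.9λ) · λ^13e^(−3λ) = λ^14e^(−3.9λ), i.e. Gamma(shape=15, rate=3.9).
The mode of a Gamma(a, b) with a ≥ 1 (shape–rate) is (a−1)/b = 14/3.9 ≈ 3.590.

λ̂_MAP = 3.590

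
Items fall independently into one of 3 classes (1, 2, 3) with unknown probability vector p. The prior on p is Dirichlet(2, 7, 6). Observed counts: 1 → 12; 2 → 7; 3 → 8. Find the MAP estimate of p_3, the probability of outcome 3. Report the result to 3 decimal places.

The posterior is Dirichlet(αᵢ + nᵢ) = Dirichlet(14, 14, 14).
For a Dirichlet(a₁,…,a_K) with all aᵢ > 1, the mode has j-th component (aⱼ − 1)/(Σaᵢ − K).
Here Σaᵢ = 42 and K = 3, so p_3 = (14 − 1)/(42 − 3) = 13/39 ≈ 0.333.

MAP estimate: 0.333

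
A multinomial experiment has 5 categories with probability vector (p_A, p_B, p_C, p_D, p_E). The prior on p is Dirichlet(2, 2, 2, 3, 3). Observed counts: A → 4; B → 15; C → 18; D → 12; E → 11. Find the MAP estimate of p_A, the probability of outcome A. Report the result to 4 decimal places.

MAP estimate of p_A = 0.0746

The posterior is Dirichlet(αᵢ + nᵢ) = Dirichlet(6, 17, 20, 15, 14).
For a Dirichlet(a₁,…,a_K) with all aᵢ > 1, the mode has j-th component (aⱼ − 1)/(Σaᵢ − K).
Here Σaᵢ = 72 and K = 5, so p_A = (6 − 1)/(72 − 5) = 5/67 ≈ 0.0746.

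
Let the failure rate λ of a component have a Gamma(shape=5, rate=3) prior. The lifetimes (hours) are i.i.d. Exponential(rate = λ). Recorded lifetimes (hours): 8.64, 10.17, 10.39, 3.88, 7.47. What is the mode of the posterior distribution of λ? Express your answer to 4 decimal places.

λ̂_MAP = 0.2067

The Exponential(rate=λ) likelihood is ∝ λ^n e^(−λΣtᵢ). Here n = 5 and Σtᵢ = 8.64 + 10.17 + 10.39 + 3.88 + 7.47 = 40.55.
Posterior ∝ λ^4e^(−3λ) · λ^5e^(−40.55λ) = λ^9e^(−43.55λ), i.e. Gamma(10, 43.55).
Mode = (a−1)/b = 9/43.55 ≈ 0.2067.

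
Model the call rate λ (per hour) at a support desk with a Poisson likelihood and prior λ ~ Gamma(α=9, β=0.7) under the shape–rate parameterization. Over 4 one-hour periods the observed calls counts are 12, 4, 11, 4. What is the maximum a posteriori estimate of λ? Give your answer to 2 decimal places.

Σxᵢ = 12+4+11+4 = 31, with n = 4.
Posterior ∝ λ^8e^(−0.7λ) · λ^31e^(−4λ) = λ^39e^(−4.7λ), i.e. Gamma(shape=40, rate=4.7).
The mode of a Gamma(a, b) with a ≥ 1 (shape–rate) is (a−1)/b = 39/4.7 ≈ 8.30.

λ̂_MAP = 8.30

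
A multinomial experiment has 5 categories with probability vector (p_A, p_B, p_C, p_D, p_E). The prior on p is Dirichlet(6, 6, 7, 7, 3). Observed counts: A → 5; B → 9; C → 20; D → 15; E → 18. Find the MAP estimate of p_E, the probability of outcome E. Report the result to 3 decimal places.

MAP estimate of p_E = 0.220

The posterior is Dirichlet(αᵢ + nᵢ) = Dirichlet(11, 15, 27, 22, 21).
For a Dirichlet(a₁,…,a_K) with all aᵢ > 1, the mode has j-th component (aⱼ − 1)/(Σaᵢ − K).
Here Σaᵢ = 96 and K = 5, so p_E = (21 − 1)/(96 − 5) = 20/91 ≈ 0.220.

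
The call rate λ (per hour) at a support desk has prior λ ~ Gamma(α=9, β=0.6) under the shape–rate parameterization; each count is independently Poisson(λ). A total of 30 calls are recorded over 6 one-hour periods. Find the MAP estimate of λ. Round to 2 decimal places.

Σxᵢ = 30, n = 6.
Posterior ∝ λ^8e^(−0.6λ) · λ^30e^(−6λ) = λ^38e^(−6.6λ), i.e. Gamma(shape=39, rate=6.6).
The mode of a Gamma(a, b) with a ≥ 1 (shape–rate) is (a−1)/b = 38/6.6 ≈ 5.76.

λ̂_MAP = 5.76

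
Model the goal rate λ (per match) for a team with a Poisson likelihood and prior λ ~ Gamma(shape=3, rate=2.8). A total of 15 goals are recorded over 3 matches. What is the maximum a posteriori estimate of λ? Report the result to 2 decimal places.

λ̂_MAP = 2.93

Σxᵢ = 15, n = 3.
Posterior ∝ λ^2e^(−2.8λ) · λ^15e^(−3λ) = λ^17e^(−5.8λ), i.e. Gamma(shape=18, rate=5.8).
The mode of a Gamma(a, b) with a ≥ 1 (shape–rate) is (a−1)/b = 17/5.8 ≈ 2.93.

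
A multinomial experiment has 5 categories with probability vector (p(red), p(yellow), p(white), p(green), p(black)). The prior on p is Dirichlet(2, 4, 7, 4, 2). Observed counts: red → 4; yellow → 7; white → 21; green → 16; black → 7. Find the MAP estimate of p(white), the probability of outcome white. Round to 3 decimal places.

The posterior is Dirichlet(αᵢ + nᵢ) = Dirichlet(6, 11, 28, 20, 9).
For a Dirichlet(a₁,…,a_K) with all aᵢ > 1, the mode has j-th component (aⱼ − 1)/(Σaᵢ − K).
Here Σaᵢ = 74 and K = 5, so p(white) = (28 − 1)/(74 − 5) = 27/69 ≈ 0.391.

MAP estimate of p(white) = 0.391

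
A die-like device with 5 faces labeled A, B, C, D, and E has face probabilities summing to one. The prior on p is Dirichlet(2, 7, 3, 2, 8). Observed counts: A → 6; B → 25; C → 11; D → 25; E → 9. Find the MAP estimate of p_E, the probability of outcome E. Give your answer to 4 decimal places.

MAP estimate of p_E = 0.1720

The posterior is Dirichlet(αᵢ + nᵢ) = Dirichlet(8, 32, 14, 27, 17).
For a Dirichlet(a₁,…,a_K) with all aᵢ > 1, the mode has j-th component (aⱼ − 1)/(Σaᵢ − K).
Here Σaᵢ = 98 and K = 5, so p_E = (17 − 1)/(98 − 5) = 16/93 ≈ 0.1720.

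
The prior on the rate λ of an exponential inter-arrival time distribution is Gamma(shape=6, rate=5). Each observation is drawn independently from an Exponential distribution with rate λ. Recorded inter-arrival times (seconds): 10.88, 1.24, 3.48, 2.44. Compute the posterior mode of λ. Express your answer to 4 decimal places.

λ̂_MAP = 0.3906

The Exponential(rate=λ) likelihood is ∝ λ^n e^(−λΣtᵢ). Here n = 4 and Σtᵢ = 10.88 + 1.24 + 3.48 + 2.44 = 18.04.
Posterior ∝ λ^5e^(−5λ) · λ^4e^(−18.04λ) = λ^9e^(−23.04λ), i.e. Gamma(10, 23.04).
Mode = (a−1)/b = 9/23.04 ≈ 0.3906.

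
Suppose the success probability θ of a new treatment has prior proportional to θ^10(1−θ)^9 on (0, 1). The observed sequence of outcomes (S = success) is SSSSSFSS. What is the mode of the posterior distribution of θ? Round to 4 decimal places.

The prior density ∝ θ^10(1−θ)^9 is the kernel of Beta(11, 10).
Data: 7 successes in 8 trials (from the sequence). The binomial likelihood contributes θ^7(1−θ)^1, so the posterior is Beta(11+7, 10+1) = Beta(18, 11).
For Beta(a, b) with a, b > 1 the mode is (a−1)/(a+b−2) = 17/27 ≈ 0.6296.

θ̂_MAP = 0.6296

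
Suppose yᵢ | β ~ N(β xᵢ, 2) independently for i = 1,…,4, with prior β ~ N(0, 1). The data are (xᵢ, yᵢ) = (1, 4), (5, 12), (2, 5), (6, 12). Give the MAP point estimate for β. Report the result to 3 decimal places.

log p(β | y) = −Σ(yᵢ − βxᵢ)²/(2·2) − β²/(2·1) + const.
Setting the derivative to zero: Σxᵢ(yᵢ − βxᵢ)/2 − β/1 = 0, so β = Σxᵢyᵢ / (Σxᵢ² + σ²/τ²).
Σxᵢyᵢ = 1·4 + 5·12 + 2·5 + 6·12 = 146; Σxᵢ² = 66; σ²/τ² = 2.
β̂_MAP = 146 / (66 + 2) = 146/68 ≈ 2.147.

β̂_MAP = 2.147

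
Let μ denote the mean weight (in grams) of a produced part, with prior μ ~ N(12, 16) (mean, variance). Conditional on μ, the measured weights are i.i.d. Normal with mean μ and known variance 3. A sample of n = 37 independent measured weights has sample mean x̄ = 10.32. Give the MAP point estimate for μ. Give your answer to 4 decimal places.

μ̂_MAP = 10.3285

n = 37, x̄ = 10.32.
For a Normal prior and Normal likelihood with known variance, the posterior is Normal; its mode equals its mean, the precision-weighted average.
Prior precision 1/σ₀² = 1/16 = 0.0625; data precision n/σ² = 37/3.
μ̂ = (0.0625·12 + (37/3)·10.32) / (0.0625 + 37/3) = 128.03/(595/48) = 21948/2125 ≈ 10.3285.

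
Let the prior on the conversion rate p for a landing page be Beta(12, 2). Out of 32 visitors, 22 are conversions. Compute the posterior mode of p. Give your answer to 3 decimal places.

p̂_MAP = 0.750

Prior: Beta(12, 2).
Data: 22 successes in 32 trials. The binomial likelihood contributes p^22(1−p)^10, so the posterior is Beta(12+22, 2+10) = Beta(34, 12).
For Beta(a, b) with a, b > 1 the mode is (a−1)/(a+b−2) = 33/44 ≈ 0.750.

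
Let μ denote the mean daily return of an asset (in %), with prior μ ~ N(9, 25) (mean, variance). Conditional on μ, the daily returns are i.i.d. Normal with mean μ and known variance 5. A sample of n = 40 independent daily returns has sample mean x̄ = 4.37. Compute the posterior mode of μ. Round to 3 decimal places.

μ̂_MAP = 4.393

n = 40, x̄ = 4.37.
For a Normal prior and Normal likelihood with known variance, the posterior is Normal; its mode equals its mean, the precision-weighted average.
Prior precision 1/σ₀² = 1/25 = 0.04; data precision n/σ² = 40/5 = 8.
μ̂ = (0.04·9 + 8·4.37) / (0.04 + 8) = 35.32/8.04 = 883/201 ≈ 4.393.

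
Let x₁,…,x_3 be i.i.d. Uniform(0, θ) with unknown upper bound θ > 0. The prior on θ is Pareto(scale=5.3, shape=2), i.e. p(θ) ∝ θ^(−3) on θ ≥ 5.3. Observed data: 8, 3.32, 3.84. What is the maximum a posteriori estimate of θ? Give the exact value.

The Uniform(0, θ) likelihood is θ^(−n) for θ ≥ max(xᵢ), zero otherwise. Here max(xᵢ) = 8.
Posterior ∝ θ^(−3) · θ^(−3) = θ^(−6) on θ ≥ max(5.3, 8) = 8.
This density is strictly decreasing in θ, so the posterior mode lies at the lower boundary of the support.

θ̂_MAP = 8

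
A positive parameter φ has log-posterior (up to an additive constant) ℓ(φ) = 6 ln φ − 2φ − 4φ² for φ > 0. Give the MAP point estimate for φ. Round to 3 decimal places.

φ̂_MAP = 0.750

ℓ'(φ) = 6/φ − 2 − 8φ. Setting this to zero and multiplying by φ: 8φ² + 2φ − 6 = 0.
φ = (−2 + √(2² + 4·8·6)) / (2·8) = (−2 + √196) / 16 = (−2 + 14)/16 = 3/4.
ℓ''(φ) = −6/φ² − 8 < 0, confirming a maximum.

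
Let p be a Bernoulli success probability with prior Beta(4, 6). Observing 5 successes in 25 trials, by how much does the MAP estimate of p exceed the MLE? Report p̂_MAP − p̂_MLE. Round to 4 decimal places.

MAP − MLE = 0.0424

Posterior is Beta(9, 26); MAP = (9−1)/(35−2) = 8/33 ≈ 0.24242.
MLE ignores the prior: p̂_MLE = k/n = 5/25 ≈ 0.20000.
Difference = 8/33 − 5/25 = 7/165 ≈ 0.0424.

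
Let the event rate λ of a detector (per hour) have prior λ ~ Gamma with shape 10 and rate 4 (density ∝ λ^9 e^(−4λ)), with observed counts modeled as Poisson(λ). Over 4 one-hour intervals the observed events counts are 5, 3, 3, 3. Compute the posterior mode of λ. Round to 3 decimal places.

Σxᵢ = 5+3+3+3 = 14, with n = 4.
Posterior ∝ λ^9e^(−4λ) · λ^14e^(−4λ) = λ^23e^(−8λ), i.e. Gamma(shape=24, rate=8).
The mode of a Gamma(a, b) with a ≥ 1 (shape–rate) is (a−1)/b = 23/8 ≈ 2.875.

λ̂_MAP = 2.875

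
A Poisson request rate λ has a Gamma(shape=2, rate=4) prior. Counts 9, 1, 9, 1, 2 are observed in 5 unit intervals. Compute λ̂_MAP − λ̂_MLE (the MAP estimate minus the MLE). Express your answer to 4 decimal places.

MAP − MLE = -1.8444

Σxᵢ = 22. Posterior is Gamma(24, 9); MAP = (24−1)/9 = 23/9 ≈ 2.55556.
MLE = x̄ = 22/5 ≈ 4.40000.
Difference = 23/9 − 22/5 = -83/45 ≈ -1.8444.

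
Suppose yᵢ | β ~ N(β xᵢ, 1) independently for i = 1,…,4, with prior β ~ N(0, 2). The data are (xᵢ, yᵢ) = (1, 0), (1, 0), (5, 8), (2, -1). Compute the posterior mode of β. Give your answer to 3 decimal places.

β̂_MAP = 1.206

log p(β | y) = −Σ(yᵢ − βxᵢ)²/(2·1) − β²/(2·2) + const.
Setting the derivative to zero: Σxᵢ(yᵢ − βxᵢ)/1 − β/2 = 0, so β = Σxᵢyᵢ / (Σxᵢ² + σ²/τ²).
Σxᵢyᵢ = 1·0 + 1·0 + 5·8 + 2·(-1) = 38; Σxᵢ² = 31; σ²/τ² = 0.5.
β̂_MAP = 38 / (31 + 0.5) = 38/31.5 ≈ 1.206.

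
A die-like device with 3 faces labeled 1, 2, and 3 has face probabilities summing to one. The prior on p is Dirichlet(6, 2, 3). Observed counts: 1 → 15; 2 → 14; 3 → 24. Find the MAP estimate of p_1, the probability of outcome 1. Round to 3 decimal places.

MAP estimate: 0.328

The posterior is Dirichlet(αᵢ + nᵢ) = Dirichlet(21, 16, 27).
For a Dirichlet(a₁,…,a_K) with all aᵢ > 1, the mode has j-th component (aⱼ − 1)/(Σaᵢ − K).
Here Σaᵢ = 64 and K = 3, so p_1 = (21 − 1)/(64 − 3) = 20/61 ≈ 0.328.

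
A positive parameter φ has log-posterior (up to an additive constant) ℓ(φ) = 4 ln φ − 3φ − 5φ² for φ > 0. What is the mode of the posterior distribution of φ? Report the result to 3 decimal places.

ℓ'(φ) = 4/φ − 3 − 10φ. Setting this to zero and multiplying by φ: 10φ² + 3φ − 4 = 0.
φ = (−3 + √(3² + 4·10·4)) / (2·10) = (−3 + √169) / 20 = (−3 + 13)/20 = 1/2.
ℓ''(φ) = −4/φ² − 10 < 0, confirming a maximum.

φ̂_MAP = 0.500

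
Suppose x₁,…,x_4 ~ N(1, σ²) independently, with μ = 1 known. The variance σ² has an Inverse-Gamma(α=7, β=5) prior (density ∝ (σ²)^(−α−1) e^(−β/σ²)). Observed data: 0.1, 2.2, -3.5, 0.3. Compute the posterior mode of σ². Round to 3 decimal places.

Sum of squared deviations about the known mean: SS = (0.1−1)² + (2.2−1)² + (-3.5−1)² + (0.3−1)² = 22.99.
The Normal likelihood contributes (σ²)^(−n/2) exp(−SS/(2σ²)), so the posterior is Inverse-Gamma(α + n/2, β + SS/2) = Inverse-Gamma(9, 16.495).
The mode of Inverse-Gamma(a, b) is b/(a+1) = 16.495/10 ≈ 1.650.

σ̂²_MAP = 1.650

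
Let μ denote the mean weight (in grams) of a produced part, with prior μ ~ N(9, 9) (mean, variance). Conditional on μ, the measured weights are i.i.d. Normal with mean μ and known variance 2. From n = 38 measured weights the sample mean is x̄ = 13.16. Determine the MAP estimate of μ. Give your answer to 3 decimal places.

μ̂_MAP = 13.136

n = 38, x̄ = 13.16.
For a Normal prior and Normal likelihood with known variance, the posterior is Normal; its mode equals its mean, the precision-weighted average.
Prior precision 1/σ₀² = 1/9; data precision n/σ² = 38/2 = 19.
μ̂ = ((1/9)·9 + 19·13.16) / (1/9 + 19) = 251.04/(172/9) = 14121/1075 ≈ 13.136.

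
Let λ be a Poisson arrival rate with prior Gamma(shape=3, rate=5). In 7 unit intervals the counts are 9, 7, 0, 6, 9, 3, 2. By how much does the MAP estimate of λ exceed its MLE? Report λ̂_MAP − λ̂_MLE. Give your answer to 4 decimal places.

Σxᵢ = 36. Posterior is Gamma(39, 12); MAP = (39−1)/12 = 38/12 ≈ 3.16667.
MLE = x̄ = 36/7 ≈ 5.14286.
Difference = 38/12 − 36/7 = -83/42 ≈ -1.9762.

MAP − MLE = -1.9762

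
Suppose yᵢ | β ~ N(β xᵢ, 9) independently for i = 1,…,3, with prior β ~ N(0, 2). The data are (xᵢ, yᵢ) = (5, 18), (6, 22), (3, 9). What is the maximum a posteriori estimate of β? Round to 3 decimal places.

β̂_MAP = 3.342

log p(β | y) = −Σ(yᵢ − βxᵢ)²/(2·9) − β²/(2·2) + const.
Setting the derivative to zero: Σxᵢ(yᵢ − βxᵢ)/9 − β/2 = 0, so β = Σxᵢyᵢ / (Σxᵢ² + σ²/τ²).
Σxᵢyᵢ = 5·18 + 6·22 + 3·9 = 249; Σxᵢ² = 70; σ²/τ² = 4.5.
β̂_MAP = 249 / (70 + 4.5) = 249/74.5 ≈ 3.342.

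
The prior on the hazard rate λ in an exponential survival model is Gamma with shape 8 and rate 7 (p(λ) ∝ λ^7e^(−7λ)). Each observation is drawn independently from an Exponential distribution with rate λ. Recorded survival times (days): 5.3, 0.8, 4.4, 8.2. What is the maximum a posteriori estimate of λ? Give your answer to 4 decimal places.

λ̂_MAP = 0.4280

The Exponential(rate=λ) likelihood is ∝ λ^n e^(−λΣtᵢ). Here n = 4 and Σtᵢ = 5.3 + 0.8 + 4.4 + 8.2 = 18.7.
Posterior ∝ λ^7e^(−7λ) · λ^4e^(−18.7λ) = λ^11e^(−25.7λ), i.e. Gamma(12, 25.7).
Mode = (a−1)/b = 11/25.7 ≈ 0.4280.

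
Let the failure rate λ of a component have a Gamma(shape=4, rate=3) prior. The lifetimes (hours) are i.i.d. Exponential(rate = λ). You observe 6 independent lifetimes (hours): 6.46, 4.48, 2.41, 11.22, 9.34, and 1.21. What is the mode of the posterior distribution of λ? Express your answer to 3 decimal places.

λ̂_MAP = 0.236

The Exponential(rate=λ) likelihood is ∝ λ^n e^(−λΣtᵢ). Here n = 6 and Σtᵢ = 6.46 + 4.48 + 2.41 + 11.22 + 9.34 + 1.21 = 35.12.
Posterior ∝ λ^3e^(−3λ) · λ^6e^(−35.12λ) = λ^9e^(−38.12λ), i.e. Gamma(10, 38.12).
Mode = (a−1)/b = 9/38.12 ≈ 0.236.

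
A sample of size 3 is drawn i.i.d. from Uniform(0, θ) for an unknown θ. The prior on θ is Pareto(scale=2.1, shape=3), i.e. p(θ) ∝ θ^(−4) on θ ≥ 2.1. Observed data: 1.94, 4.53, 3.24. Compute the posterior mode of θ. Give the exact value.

The Uniform(0, θ) likelihood is θ^(−n) for θ ≥ max(xᵢ), zero otherwise. Here max(xᵢ) = 4.53.
Posterior ∝ θ^(−4) · θ^(−3) = θ^(−7) on θ ≥ max(2.1, 4.53) = 4.53.
This density is strictly decreasing in θ, so the posterior mode lies at the lower boundary of the support.

θ̂_MAP = 4.53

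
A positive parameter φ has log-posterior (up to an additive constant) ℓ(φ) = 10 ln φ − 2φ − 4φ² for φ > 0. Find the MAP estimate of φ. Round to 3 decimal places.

ℓ'(φ) = 10/φ − 2 − 8φ. Setting this to zero and multiplying by φ: 8φ² + 2φ − 10 = 0.
φ = (−2 + √(2² + 4·8·10)) / (2·8) = (−2 + √324) / 16 = (−2 + 18)/16 = 1.
ℓ''(φ) = −10/φ² − 8 < 0, confirming a maximum.

φ̂_MAP = 1.000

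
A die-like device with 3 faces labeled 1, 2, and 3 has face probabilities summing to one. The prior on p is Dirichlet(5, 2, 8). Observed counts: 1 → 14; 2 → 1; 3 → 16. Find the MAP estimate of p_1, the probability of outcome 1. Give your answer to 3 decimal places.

MAP estimate: 0.419

The posterior is Dirichlet(αᵢ + nᵢ) = Dirichlet(19, 3, 24).
For a Dirichlet(a₁,…,a_K) with all aᵢ > 1, the mode has j-th component (aⱼ − 1)/(Σaᵢ − K).
Here Σaᵢ = 46 and K = 3, so p_1 = (19 − 1)/(46 − 3) = 18/43 ≈ 0.419.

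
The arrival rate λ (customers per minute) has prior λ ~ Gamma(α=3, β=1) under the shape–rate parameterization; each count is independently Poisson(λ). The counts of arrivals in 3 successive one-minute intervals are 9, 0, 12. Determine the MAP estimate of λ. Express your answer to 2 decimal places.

Σxᵢ = 9+0+12 = 21, with n = 3.
Posterior ∝ λ^2e^(−1λ) · λ^21e^(−3λ) = λ^23e^(−4λ), i.e. Gamma(shape=24, rate=4).
The mode of a Gamma(a, b) with a ≥ 1 (shape–rate) is (a−1)/b = 23/4 ≈ 5.75.

λ̂_MAP = 5.75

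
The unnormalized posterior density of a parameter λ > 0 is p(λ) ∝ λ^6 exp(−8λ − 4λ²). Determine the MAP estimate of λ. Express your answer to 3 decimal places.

λ̂_MAP = 0.500

ℓ'(λ) = 6/λ − 8 − 8λ. Setting this to zero and multiplying by λ: 8λ² + 8λ − 6 = 0.
λ = (−8 + √(8² + 4·8·6)) / (2·8) = (−8 + √256) / 16 = (−8 + 16)/16 = 1/2.
ℓ''(λ) = −6/λ² − 8 < 0, confirming a maximum.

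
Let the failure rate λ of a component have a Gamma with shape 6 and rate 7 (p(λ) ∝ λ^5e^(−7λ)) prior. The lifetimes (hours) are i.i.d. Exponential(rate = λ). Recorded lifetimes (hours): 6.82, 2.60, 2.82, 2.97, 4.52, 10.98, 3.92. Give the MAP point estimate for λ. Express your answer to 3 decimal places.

The Exponential(rate=λ) likelihood is ∝ λ^n e^(−λΣtᵢ). Here n = 7 and Σtᵢ = 6.82 + 2.60 + 2.82 + 2.97 + 4.52 + 10.98 + 3.92 = 34.63.
Posterior ∝ λ^5e^(−7λ) · λ^7e^(−34.63λ) = λ^12e^(−41.63λ), i.e. Gamma(13, 41.63).
Mode = (a−1)/b = 12/41.63 ≈ 0.288.

λ̂_MAP = 0.288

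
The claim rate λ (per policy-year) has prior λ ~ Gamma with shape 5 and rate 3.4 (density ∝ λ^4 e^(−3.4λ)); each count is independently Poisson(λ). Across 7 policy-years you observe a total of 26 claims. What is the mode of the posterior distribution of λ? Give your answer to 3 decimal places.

Σxᵢ = 26, n = 7.
Posterior ∝ λ^4e^(−3.4λ) · λ^26e^(−7λ) = λ^30e^(−10.4λ), i.e. Gamma(shape=31, rate=10.4).
The mode of a Gamma(a, b) with a ≥ 1 (shape–rate) is (a−1)/b = 30/10.4 ≈ 2.885.

λ̂_MAP = 2.885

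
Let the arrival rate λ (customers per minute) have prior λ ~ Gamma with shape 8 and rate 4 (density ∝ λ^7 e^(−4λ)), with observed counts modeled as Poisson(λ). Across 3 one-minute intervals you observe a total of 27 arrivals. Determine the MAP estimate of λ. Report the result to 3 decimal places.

Σxᵢ = 27, n = 3.
Posterior ∝ λ^7e^(−4λ) · λ^27e^(−3λ) = λ^34e^(−7λ), i.e. Gamma(shape=35, rate=7).
The mode of a Gamma(a, b) with a ≥ 1 (shape–rate) is (a−1)/b = 34/7 ≈ 4.857.

λ̂_MAP = 4.857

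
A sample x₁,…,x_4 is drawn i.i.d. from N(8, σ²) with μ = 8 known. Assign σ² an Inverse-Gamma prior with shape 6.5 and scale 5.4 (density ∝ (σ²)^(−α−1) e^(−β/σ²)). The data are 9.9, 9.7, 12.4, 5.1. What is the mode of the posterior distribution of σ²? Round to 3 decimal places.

σ̂²_MAP = 2.372

Sum of squared deviations about the known mean: SS = (9.9−8)² + (9.7−8)² + (12.4−8)² + (5.1−8)² = 34.27.
The Normal likelihood contributes (σ²)^(−n/2) exp(−SS/(2σ²)), so the posterior is Inverse-Gamma(α + n/2, β + SS/2) = Inverse-Gamma(8.5, 22.535).
The mode of Inverse-Gamma(a, b) is b/(a+1) = 22.535/9.5 ≈ 2.372.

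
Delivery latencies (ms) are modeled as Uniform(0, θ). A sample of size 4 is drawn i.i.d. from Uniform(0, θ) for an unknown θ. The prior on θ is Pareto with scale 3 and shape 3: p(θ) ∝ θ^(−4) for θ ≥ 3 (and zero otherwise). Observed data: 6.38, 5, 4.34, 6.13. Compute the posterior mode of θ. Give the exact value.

The Uniform(0, θ) likelihood is θ^(−n) for θ ≥ max(xᵢ), zero otherwise. Here max(xᵢ) = 6.38.
Posterior ∝ θ^(−4) · θ^(−4) = θ^(−8) on θ ≥ max(3, 6.38) = 6.38.
This density is strictly decreasing in θ, so the posterior mode lies at the lower boundary of the support.

θ̂_MAP = 6.38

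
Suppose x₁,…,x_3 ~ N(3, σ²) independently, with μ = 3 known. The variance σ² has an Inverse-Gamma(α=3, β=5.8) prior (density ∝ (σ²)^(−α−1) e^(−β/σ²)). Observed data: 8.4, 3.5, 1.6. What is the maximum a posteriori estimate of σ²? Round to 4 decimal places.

σ̂²_MAP = 3.9064

Sum of squared deviations about the known mean: SS = (8.4−3)² + (3.5−3)² + (1.6−3)² = 31.37.
The Normal likelihood contributes (σ²)^(−n/2) exp(−SS/(2σ²)), so the posterior is Inverse-Gamma(α + n/2, β + SS/2) = Inverse-Gamma(4.5, 21.485).
The mode of Inverse-Gamma(a, b) is b/(a+1) = 21.485/5.5 ≈ 3.9064.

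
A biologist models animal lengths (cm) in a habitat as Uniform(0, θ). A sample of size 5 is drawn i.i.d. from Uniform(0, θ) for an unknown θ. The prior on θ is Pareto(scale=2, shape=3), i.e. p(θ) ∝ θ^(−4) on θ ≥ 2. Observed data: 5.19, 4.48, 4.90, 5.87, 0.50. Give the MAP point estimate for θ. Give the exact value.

The Uniform(0, θ) likelihood is θ^(−n) for θ ≥ max(xᵢ), zero otherwise. Here max(xᵢ) = 5.87.
Posterior ∝ θ^(−4) · θ^(−5) = θ^(−9) on θ ≥ max(2, 5.87) = 5.87.
This density is strictly decreasing in θ, so the posterior mode lies at the lower boundary of the support.

θ̂_MAP = 5.87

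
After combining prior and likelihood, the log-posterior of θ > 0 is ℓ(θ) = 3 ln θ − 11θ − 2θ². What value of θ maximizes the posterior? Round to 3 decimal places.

θ̂_MAP = 0.250

ℓ'(θ) = 3/θ − 11 − 4θ. Setting this to zero and multiplying by θ: 4θ² + 11θ − 3 = 0.
θ = (−11 + √(11² + 4·4·3)) / (2·4) = (−11 + √169) / 8 = (−11 + 13)/8 = 1/4.
ℓ''(θ) = −3/θ² − 4 < 0, confirming a maximum.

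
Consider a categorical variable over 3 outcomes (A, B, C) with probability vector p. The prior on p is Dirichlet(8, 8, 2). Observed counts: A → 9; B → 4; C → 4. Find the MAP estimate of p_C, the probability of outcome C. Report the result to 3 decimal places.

The posterior is Dirichlet(αᵢ + nᵢ) = Dirichlet(17, 12, 6).
For a Dirichlet(a₁,…,a_K) with all aᵢ > 1, the mode has j-th component (aⱼ − 1)/(Σaᵢ − K).
Here Σaᵢ = 35 and K = 3, so p_C = (6 − 1)/(35 − 3) = 5/32 ≈ 0.156.

MAP estimate of p_C = 0.156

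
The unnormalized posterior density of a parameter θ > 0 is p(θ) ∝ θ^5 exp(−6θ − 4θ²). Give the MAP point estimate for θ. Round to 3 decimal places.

θ̂_MAP = 0.500

ℓ'(θ) = 5/θ − 6 − 8θ. Setting this to zero and multiplying by θ: 8θ² + 6θ − 5 = 0.
θ = (−6 + √(6² + 4·8·5)) / (2·8) = (−6 + √196) / 16 = (−6 + 14)/16 = 1/2.
ℓ''(θ) = −5/θ² − 8 < 0, confirming a maximum.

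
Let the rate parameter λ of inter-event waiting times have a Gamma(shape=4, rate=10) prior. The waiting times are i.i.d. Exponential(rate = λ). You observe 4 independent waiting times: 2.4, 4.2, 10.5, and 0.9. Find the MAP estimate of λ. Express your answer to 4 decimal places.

λ̂_MAP = 0.2500

The Exponential(rate=λ) likelihood is ∝ λ^n e^(−λΣtᵢ). Here n = 4 and Σtᵢ = 2.4 + 4.2 + 10.5 + 0.9 = 18.
Posterior ∝ λ^3e^(−10λ) · λ^4e^(−18λ) = λ^7e^(−28λ), i.e. Gamma(8, 28).
Mode = (a−1)/b = 7/28 ≈ 0.2500.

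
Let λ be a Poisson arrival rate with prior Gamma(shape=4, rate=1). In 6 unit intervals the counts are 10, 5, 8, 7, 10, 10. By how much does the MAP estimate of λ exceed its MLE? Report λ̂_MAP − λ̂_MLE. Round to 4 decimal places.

Σxᵢ = 50. Posterior is Gamma(54, 7); MAP = (54−1)/7 = 53/7 ≈ 7.57143.
MLE = x̄ = 50/6 ≈ 8.33333.
Difference = 53/7 − 50/6 = -16/21 ≈ -0.7619.

MAP − MLE = -0.7619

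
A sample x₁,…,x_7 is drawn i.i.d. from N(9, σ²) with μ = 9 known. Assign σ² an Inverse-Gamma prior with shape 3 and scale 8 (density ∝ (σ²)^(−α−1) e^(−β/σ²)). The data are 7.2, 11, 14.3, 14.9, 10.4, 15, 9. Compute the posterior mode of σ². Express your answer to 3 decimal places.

σ̂²_MAP = 8.273

Sum of squared deviations about the known mean: SS = (7.2−9)² + (11−9)² + (14.3−9)² + (14.9−9)² + (10.4−9)² + (15−9)² + (9−9)² = 108.1.
The Normal likelihood contributes (σ²)^(−n/2) exp(−SS/(2σ²)), so the posterior is Inverse-Gamma(α + n/2, β + SS/2) = Inverse-Gamma(6.5, 62.05).
The mode of Inverse-Gamma(a, b) is b/(a+1) = 62.05/7.5 ≈ 8.273.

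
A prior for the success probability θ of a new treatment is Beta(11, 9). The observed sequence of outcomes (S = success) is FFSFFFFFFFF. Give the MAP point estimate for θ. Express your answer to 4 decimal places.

θ̂_MAP = 0.3793

Prior: Beta(11, 9).
Data: 1 success in 11 trials (from the sequence). The binomial likelihood contributes θ(1−θ)^10, so the posterior is Beta(11+1, 9+10) = Beta(12, 19).
For Beta(a, b) with a, b > 1 the mode is (a−1)/(a+b−2) = 11/29 ≈ 0.3793.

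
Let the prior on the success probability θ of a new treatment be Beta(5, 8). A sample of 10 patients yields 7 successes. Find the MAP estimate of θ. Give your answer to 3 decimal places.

Prior: Beta(5, 8).
Data: 7 successes in 10 trials. The binomial likelihood contributes θ^7(1−θ)^3, so the posterior is Beta(5+7, 8+3) = Beta(12, 11).
For Beta(a, b) with a, b > 1 the mode is (a−1)/(a+b−2) = 11/21 ≈ 0.524.

θ̂_MAP = 0.524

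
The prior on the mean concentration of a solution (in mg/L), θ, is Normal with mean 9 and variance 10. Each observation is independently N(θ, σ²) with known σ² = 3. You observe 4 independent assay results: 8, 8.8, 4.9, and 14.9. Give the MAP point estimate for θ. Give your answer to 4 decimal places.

θ̂_MAP = 9.1395

n = 4; x̄ = (8 + 8.8 + 4.9 + 14.9)/4 = 36.6/4 = 9.15.
For a Normal prior and Normal likelihood with known variance, the posterior is Normal; its mode equals its mean, the precision-weighted average.
Prior precision 1/σ₀² = 1/10 = 0.1; data precision n/σ² = 4/3.
θ̂ = (0.1·9 + (4/3)·9.15) / (0.1 + 4/3) = 13.1/(43/30) = 393/43 ≈ 9.1395.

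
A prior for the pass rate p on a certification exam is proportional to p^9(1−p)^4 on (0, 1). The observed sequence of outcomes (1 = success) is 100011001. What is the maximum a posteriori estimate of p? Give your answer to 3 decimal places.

The prior density ∝ p^9(1−p)^4 is the kernel of Beta(10, 5).
Data: 4 successes in 9 trials (from the sequence). The binomial likelihood contributes p^4(1−p)^5, so the posterior is Beta(10+4, 5+5) = Beta(14, 10).
For Beta(a, b) with a, b > 1 the mode is (a−1)/(a+b−2) = 13/22 ≈ 0.591.

p̂_MAP = 0.591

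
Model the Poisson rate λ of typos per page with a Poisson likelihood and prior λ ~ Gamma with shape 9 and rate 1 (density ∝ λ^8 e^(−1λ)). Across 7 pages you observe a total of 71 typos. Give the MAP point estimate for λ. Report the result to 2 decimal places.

λ̂_MAP = 9.88

Σxᵢ = 71, n = 7.
Posterior ∝ λ^8e^(−1λ) · λ^71e^(−7λ) = λ^79e^(−8λ), i.e. Gamma(shape=80, rate=8).
The mode of a Gamma(a, b) with a ≥ 1 (shape–rate) is (a−1)/b = 79/8 ≈ 9.88.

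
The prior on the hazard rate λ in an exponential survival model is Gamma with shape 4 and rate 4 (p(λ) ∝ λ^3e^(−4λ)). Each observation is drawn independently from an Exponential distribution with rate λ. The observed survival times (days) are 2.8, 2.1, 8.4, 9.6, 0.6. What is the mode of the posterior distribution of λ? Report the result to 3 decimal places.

The Exponential(rate=λ) likelihood is ∝ λ^n e^(−λΣtᵢ). Here n = 5 and Σtᵢ = 2.8 + 2.1 + 8.4 + 9.6 + 0.6 = 23.5.
Posterior ∝ λ^3e^(−4λ) · λ^5e^(−23.5λ) = λ^8e^(−27.5λ), i.e. Gamma(9, 27.5).
Mode = (a−1)/b = 8/27.5 ≈ 0.291.

λ̂_MAP = 0.291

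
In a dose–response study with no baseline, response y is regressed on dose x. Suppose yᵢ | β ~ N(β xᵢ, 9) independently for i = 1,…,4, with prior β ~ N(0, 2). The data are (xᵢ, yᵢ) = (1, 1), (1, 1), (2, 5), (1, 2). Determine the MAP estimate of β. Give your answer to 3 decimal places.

log p(β | y) = −Σ(yᵢ − βxᵢ)²/(2·9) − β²/(2·2) + const.
Setting the derivative to zero: Σxᵢ(yᵢ − βxᵢ)/9 − β/2 = 0, so β = Σxᵢyᵢ / (Σxᵢ² + σ²/τ²).
Σxᵢyᵢ = 1·1 + 1·1 + 2·5 + 1·2 = 14; Σxᵢ² = 7; σ²/τ² = 4.5.
β̂_MAP = 14 / (7 + 4.5) = 14/11.5 ≈ 1.217.

β̂_MAP = 1.217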